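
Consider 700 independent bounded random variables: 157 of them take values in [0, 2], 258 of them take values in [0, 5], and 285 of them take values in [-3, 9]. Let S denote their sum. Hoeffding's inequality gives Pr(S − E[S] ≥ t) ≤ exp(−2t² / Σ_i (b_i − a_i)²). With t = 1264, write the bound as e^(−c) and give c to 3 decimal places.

66.407

Σ(b_i − a_i)² = 157·2² + 258·5² + 285·12² = 48118.
c = 2t² / 48118 = 2·1264² / 48118 = 66.4074.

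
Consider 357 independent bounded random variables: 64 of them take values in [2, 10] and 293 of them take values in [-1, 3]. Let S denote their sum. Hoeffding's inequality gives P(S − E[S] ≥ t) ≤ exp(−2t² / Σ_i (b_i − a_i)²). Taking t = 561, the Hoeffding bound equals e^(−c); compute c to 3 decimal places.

71.658

Σ(b_i − a_i)² = 64·8² + 293·4² = 8784.
c = 2t² / 8784 = 2·561² / 8784 = 71.6578.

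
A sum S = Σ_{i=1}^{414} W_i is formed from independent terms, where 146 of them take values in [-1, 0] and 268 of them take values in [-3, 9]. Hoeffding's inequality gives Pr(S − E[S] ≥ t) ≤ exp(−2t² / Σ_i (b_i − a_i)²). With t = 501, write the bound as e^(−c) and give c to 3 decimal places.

Σ(b_i − a_i)² = 146·1² + 268·12² = 38738.
c = 2t² / 38738 = 2·501² / 38738 = 12.9589.

12.959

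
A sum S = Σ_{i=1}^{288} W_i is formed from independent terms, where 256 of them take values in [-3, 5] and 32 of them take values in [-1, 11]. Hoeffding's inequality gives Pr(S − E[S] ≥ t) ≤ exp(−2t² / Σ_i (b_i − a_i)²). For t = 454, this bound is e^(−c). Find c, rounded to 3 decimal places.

Σ(b_i − a_i)² = 256·8² + 32·12² = 20992.
c = 2t² / 20992 = 2·454² / 20992 = 19.6376.

19.638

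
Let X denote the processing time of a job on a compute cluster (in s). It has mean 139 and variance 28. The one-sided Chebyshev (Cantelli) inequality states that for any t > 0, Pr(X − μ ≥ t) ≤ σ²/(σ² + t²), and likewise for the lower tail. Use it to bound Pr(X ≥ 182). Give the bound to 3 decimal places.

0.015

Here σ² = 28 and t = 43, so σ² + t² = 1877.
Cantelli's bound: 28/1877 = 0.0149.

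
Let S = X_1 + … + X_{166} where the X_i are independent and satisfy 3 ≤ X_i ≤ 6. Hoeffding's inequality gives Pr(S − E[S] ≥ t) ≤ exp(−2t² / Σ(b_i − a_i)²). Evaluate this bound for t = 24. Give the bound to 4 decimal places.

Σ(b_i − a_i)² = 166·(3)² = 1494.
Exponent = 2·24²/1494 = 0.7711.
Bound = exp(−0.7711) = 0.46251.

0.4625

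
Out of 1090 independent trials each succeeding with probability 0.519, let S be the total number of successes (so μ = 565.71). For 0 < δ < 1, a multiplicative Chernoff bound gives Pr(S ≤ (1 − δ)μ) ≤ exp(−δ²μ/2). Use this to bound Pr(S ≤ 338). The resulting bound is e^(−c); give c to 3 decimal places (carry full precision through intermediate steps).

45.829

Write 338 = (1 − δ)μ, so δ = 1 − 338/565.71 = 0.4025207…
Then the exponent is δ²μ/2 = (μ − 338)²/(2μ) = 45.828997.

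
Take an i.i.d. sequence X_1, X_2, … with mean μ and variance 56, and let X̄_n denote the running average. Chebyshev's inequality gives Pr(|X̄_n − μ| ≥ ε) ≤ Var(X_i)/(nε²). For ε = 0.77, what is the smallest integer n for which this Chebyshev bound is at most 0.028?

3374

Require 56/(n·0.77²) ≤ 0.028, i.e. n ≥ 56/(0.028·0.77²) = 3373.250.
The smallest integer n is 3374.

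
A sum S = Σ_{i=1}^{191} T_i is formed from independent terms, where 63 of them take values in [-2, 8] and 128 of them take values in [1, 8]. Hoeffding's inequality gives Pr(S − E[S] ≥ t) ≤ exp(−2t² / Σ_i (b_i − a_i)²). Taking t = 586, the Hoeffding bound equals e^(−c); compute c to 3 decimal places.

54.629

Σ(b_i − a_i)² = 63·10² + 128·7² = 12572.
c = 2t² / 12572 = 2·586² / 12572 = 54.6287.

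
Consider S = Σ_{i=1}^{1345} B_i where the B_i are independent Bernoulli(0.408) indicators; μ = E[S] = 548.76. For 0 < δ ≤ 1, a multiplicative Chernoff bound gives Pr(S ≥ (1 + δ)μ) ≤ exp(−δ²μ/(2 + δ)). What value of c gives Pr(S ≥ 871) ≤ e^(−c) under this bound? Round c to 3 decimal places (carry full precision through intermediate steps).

Write 871 = (1 + δ)μ, so δ = 871/548.76 − 1 = 0.5872148…
Then the exponent is δ²μ/(2 + δ) = (871 − μ)² / (μ·(2 + δ)) = 73.138148.

73.138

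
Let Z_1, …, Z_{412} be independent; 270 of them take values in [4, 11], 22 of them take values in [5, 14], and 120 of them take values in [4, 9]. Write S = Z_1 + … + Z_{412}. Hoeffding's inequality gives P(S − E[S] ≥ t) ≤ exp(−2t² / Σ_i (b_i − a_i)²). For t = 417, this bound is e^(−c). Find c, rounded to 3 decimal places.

Σ(b_i − a_i)² = 270·7² + 22·9² + 120·5² = 18012.
c = 2t² / 18012 = 2·417² / 18012 = 19.3081.

19.308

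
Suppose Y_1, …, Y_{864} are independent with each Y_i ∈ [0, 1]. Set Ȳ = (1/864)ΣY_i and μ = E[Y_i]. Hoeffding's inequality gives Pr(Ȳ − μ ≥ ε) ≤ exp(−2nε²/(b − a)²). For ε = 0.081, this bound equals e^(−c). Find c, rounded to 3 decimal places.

11.337

c = 2nε²/(b − a)² = 2·864·0.081² / 1² = 11.3374.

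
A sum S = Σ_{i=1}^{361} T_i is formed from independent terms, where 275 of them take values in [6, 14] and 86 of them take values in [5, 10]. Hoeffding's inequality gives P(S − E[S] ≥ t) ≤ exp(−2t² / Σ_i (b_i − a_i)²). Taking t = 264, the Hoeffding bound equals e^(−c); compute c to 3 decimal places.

7.058

Σ(b_i − a_i)² = 275·8² + 86·5² = 19750.
c = 2t² / 19750 = 2·264² / 19750 = 7.0578.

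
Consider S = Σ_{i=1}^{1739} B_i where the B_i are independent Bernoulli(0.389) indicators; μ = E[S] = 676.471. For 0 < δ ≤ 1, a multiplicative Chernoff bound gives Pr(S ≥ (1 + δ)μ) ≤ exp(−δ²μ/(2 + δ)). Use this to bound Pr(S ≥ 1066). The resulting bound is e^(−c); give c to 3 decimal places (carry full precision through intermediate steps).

Write 1066 = (1 + δ)μ, so δ = 1066/676.471 − 1 = 0.5758251…
Then the exponent is δ²μ/(2 + δ) = (1066 − μ)² / (μ·(2 + δ)) = 87.079120.

87.079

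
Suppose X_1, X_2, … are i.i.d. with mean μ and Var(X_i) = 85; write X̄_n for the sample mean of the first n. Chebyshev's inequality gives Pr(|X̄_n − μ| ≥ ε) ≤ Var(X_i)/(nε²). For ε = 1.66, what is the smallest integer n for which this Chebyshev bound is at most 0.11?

Require 85/(n·1.66²) ≤ 0.11, i.e. n ≥ 85/(0.11·1.66²) = 280.421.
The smallest integer n is 281.

281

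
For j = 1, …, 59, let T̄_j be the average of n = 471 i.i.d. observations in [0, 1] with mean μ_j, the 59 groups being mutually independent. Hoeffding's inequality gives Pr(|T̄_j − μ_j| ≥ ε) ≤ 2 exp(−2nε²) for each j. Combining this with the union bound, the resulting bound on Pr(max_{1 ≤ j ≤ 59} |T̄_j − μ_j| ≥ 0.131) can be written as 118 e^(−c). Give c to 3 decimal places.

16.166

Union bound over the 59 events: Pr(max_{1 ≤ j ≤ 59} |T̄_j − μ_j| ≥ 0.131) ≤ 59·2·exp(−2nε²) = 118 exp(−2·471·0.131²).
So c = 2·471·0.131² = 16.1657.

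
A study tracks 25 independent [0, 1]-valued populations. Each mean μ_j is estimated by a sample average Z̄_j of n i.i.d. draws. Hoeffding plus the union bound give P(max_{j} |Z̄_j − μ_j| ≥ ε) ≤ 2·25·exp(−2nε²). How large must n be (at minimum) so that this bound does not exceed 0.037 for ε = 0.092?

426

Need 2·25·exp(−2nε²) ≤ 0.037, i.e. exp(−2nε²) ≤ 0.037/50.
So 2nε² ≥ ln(50/0.037) = 7.208860.
Hence n ≥ 7.208860/(2·0.092²) = 425.854.
The smallest integer n is 426.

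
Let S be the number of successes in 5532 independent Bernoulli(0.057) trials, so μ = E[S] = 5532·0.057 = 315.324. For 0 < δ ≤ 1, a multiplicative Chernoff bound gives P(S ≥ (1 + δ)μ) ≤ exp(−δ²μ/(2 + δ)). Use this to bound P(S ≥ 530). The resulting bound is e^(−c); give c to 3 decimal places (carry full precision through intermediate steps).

Write 530 = (1 + δ)μ, so δ = 530/315.324 − 1 = 0.6808108…
Then the exponent is δ²μ/(2 + δ) = (530 − μ)² / (μ·(2 + δ)) = 54.518486.

54.518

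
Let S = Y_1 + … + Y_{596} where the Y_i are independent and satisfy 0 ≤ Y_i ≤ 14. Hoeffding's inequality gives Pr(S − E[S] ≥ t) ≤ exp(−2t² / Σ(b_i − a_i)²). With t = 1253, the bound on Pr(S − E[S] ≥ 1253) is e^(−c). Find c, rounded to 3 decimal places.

26.880

Σ(b_i − a_i)² = 596·(14)² = 116816.
c = 2t²/116816 = 2·1253²/116816 = 26.8800.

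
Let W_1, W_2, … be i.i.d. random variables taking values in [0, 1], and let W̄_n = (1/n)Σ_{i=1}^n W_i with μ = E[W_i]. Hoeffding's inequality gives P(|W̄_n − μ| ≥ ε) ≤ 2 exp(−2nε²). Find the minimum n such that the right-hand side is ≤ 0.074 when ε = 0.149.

Require 2·exp(−2nε²) ≤ 0.074, i.e. 2nε² ≥ ln(2/0.074) = 3.296837.
So n ≥ 3.296837 / (2·0.149²) = 74.250.
The smallest integer n is 75.

75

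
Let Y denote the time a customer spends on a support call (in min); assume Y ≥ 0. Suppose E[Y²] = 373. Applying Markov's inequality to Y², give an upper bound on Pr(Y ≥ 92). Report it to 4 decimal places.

0.0441

Since Y ≥ 0, the event {Y ≥ 92} is the same as {Y² ≥ 8464}.
Markov's inequality applied to Y² gives Pr(Y² ≥ 8464) ≤ E[Y²]/8464 = 373/8464 = 0.0441.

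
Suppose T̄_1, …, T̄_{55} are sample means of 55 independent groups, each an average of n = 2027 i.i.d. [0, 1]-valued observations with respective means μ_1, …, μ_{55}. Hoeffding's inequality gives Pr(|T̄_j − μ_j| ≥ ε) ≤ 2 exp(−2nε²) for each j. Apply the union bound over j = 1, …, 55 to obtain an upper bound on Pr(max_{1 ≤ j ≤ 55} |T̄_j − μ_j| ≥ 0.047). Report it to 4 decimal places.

Per-experiment Hoeffding bound: 2·exp(−2·2027·0.047²) = 2·exp(−8.95529) = 0.00025811.
Union bound over 55 events: 55·0.00025811 = 0.01420.

0.0142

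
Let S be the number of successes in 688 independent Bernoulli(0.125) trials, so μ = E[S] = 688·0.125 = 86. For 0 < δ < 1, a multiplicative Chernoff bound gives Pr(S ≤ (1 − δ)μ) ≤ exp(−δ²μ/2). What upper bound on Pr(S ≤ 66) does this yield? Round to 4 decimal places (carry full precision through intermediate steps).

0.0977

Write 66 = (1 − δ)μ, so δ = 1 − 66/86 = 0.2325581…
Then the exponent is δ²μ/2 = (μ − 66)²/(2μ) = 2.325581.
Bound = exp(−2.325581) = 0.09773.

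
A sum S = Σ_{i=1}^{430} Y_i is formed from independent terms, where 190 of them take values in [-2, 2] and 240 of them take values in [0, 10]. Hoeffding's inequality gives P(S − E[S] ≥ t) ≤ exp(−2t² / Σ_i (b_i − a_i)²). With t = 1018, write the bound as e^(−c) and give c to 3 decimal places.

Σ(b_i − a_i)² = 190·4² + 240·10² = 27040.
c = 2t² / 27040 = 2·1018² / 27040 = 76.6512.

76.651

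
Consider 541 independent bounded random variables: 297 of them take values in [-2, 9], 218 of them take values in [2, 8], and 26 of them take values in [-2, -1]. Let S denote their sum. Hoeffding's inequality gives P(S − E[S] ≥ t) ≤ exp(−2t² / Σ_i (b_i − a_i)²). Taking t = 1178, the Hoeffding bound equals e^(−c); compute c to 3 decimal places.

Σ(b_i − a_i)² = 297·11² + 218·6² + 26·1² = 43811.
c = 2t² / 43811 = 2·1178² / 43811 = 63.3487.

63.349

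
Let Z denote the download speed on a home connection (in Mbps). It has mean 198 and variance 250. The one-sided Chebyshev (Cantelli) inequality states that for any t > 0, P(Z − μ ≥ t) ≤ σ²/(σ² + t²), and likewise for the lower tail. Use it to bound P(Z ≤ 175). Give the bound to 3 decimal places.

Here σ² = 250 and t = 23, so σ² + t² = 779.
Cantelli's bound: 250/779 = 0.3209.

0.321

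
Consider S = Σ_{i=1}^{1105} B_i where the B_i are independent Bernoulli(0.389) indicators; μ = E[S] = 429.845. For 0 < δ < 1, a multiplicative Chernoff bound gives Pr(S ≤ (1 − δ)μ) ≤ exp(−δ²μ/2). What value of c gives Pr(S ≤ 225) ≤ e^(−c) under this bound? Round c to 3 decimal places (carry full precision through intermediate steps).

48.810

Write 225 = (1 − δ)μ, so δ = 1 − 225/429.845 = 0.4765555…
Then the exponent is δ²μ/2 = (μ − 225)²/(2μ) = 48.810006.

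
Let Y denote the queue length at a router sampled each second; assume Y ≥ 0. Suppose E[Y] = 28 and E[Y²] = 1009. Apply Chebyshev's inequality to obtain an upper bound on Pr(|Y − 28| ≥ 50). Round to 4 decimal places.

Var(Y) = E[Y²] − (E[Y])² = 1009 − 784 = 225.
Chebyshev's inequality: Pr(|Y − μ| ≥ t) ≤ Var(Y)/t² = 225/2500 = 0.0900.

0.0900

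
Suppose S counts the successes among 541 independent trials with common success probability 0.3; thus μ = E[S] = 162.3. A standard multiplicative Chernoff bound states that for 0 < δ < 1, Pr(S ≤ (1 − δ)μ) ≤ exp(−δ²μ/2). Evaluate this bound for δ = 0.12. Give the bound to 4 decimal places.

Exponent = δ²μ/2 = 0.12²·162.3/2 = 1.1686.
Bound = exp(−1.1686) = 0.31081.

0.3108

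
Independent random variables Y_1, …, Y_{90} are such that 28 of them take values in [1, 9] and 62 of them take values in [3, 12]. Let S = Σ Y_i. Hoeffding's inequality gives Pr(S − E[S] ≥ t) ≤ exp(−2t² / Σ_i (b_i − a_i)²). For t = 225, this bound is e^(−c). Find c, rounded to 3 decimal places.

Σ(b_i − a_i)² = 28·8² + 62·9² = 6814.
c = 2t² / 6814 = 2·225² / 6814 = 14.8591.

14.859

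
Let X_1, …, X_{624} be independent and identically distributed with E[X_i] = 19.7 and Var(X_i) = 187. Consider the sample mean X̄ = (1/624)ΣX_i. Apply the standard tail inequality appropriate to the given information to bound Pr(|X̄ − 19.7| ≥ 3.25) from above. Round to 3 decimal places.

0.028

With mean and variance of each term known, Chebyshev's inequality bounds the deviation of the sum (or sample mean).
Var(X̄) = Var(X_i)/n = 187/624 = 0.29968.
Chebyshev: Pr(|X̄ − 19.7| ≥ 3.25) ≤ Var(X̄)/(3.25)² = 187/(624·3.25²) = 0.0284.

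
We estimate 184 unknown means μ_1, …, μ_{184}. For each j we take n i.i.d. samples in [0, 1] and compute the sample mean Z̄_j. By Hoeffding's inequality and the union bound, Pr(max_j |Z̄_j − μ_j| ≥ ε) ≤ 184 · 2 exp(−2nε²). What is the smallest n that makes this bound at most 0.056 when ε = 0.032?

Need 2·184·exp(−2nε²) ≤ 0.056, i.e. exp(−2nε²) ≤ 0.056/368.
So 2nε² ≥ ln(368/0.056) = 8.790487.
Hence n ≥ 8.790487/(2·0.032²) = 4292.230.
The smallest integer n is 4293.

4293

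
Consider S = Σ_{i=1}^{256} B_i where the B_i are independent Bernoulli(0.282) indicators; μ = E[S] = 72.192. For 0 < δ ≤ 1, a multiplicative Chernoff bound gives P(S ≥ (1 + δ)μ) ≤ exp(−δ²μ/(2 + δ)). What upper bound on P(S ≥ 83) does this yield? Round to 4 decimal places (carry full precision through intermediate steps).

Write 83 = (1 + δ)μ, so δ = 83/72.192 − 1 = 0.1497119…
Then the exponent is δ²μ/(2 + δ) = (83 − μ)² / (μ·(2 + δ)) = 0.752699.
Bound = exp(−0.752699) = 0.47109.

0.4711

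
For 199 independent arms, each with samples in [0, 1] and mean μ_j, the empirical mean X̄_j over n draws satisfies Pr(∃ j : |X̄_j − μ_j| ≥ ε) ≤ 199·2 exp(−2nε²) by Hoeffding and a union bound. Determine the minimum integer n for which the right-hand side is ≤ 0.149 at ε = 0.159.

157

Need 2·199·exp(−2nε²) ≤ 0.149, i.e. exp(−2nε²) ≤ 0.149/398.
So 2nε² ≥ ln(398/0.149) = 7.890261.
Hence n ≥ 7.890261/(2·0.159²) = 156.051.
The smallest integer n is 157.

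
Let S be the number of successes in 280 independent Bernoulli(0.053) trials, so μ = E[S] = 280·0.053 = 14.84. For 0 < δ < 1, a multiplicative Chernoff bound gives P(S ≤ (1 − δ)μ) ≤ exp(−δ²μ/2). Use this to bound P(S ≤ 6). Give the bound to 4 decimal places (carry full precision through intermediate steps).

Write 6 = (1 − δ)μ, so δ = 1 − 6/14.84 = 0.5956873…
Then the exponent is δ²μ/2 = (μ − 6)²/(2μ) = 2.632938.
Bound = exp(−2.632938) = 0.07187.

0.0719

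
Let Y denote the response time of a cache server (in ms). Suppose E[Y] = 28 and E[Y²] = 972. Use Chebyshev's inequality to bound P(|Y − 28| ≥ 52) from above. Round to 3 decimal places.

0.070

Var(Y) = E[Y²] − (E[Y])² = 972 − 784 = 188.
Chebyshev's inequality: P(|Y − μ| ≥ t) ≤ Var(Y)/t² = 188/2704 = 0.0695.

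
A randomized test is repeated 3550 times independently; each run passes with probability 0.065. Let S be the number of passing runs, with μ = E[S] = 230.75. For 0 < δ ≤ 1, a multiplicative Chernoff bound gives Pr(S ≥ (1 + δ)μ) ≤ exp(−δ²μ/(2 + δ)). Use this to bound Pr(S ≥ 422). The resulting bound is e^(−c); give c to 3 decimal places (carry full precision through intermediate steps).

Write 422 = (1 + δ)μ, so δ = 422/230.75 − 1 = 0.8288191…
Then the exponent is δ²μ/(2 + δ) = (422 − μ)² / (μ·(2 + δ)) = 56.034565.

56.035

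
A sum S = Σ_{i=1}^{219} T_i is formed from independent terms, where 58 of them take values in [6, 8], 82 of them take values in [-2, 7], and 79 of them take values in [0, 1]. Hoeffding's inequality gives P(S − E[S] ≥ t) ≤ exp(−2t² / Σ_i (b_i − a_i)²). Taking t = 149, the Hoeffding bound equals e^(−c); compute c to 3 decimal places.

6.386

Σ(b_i − a_i)² = 58·2² + 82·9² + 79·1² = 6953.
c = 2t² / 6953 = 2·149² / 6953 = 6.3860.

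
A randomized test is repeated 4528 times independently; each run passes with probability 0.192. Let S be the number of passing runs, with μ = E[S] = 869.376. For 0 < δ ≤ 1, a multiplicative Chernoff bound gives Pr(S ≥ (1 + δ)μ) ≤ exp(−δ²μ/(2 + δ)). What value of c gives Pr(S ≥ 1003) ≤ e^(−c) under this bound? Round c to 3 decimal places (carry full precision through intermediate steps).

Write 1003 = (1 + δ)μ, so δ = 1003/869.376 − 1 = 0.153701…
Then the exponent is δ²μ/(2 + δ) = (1003 − μ)² / (μ·(2 + δ)) = 9.536211.

9.536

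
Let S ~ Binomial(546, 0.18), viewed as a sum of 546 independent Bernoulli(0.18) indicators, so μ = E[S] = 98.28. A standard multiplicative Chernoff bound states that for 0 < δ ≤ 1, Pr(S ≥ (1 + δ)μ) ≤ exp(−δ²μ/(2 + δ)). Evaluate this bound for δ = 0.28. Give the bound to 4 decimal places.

0.0341

Exponent = δ²μ/(2 + δ) = 0.28²·98.28/2.28 = 3.3795.
Bound = exp(−3.3795) = 0.03407.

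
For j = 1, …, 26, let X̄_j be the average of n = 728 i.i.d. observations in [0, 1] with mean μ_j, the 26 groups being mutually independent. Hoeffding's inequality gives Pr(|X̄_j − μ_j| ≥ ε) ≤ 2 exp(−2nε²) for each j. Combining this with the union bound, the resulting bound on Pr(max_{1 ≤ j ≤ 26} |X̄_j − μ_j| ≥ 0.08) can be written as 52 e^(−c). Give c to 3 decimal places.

Union bound over the 26 events: Pr(max_{1 ≤ j ≤ 26} |X̄_j − μ_j| ≥ 0.08) ≤ 26·2·exp(−2nε²) = 52 exp(−2·728·0.08²).
So c = 2·728·0.08² = 9.3184.

9.318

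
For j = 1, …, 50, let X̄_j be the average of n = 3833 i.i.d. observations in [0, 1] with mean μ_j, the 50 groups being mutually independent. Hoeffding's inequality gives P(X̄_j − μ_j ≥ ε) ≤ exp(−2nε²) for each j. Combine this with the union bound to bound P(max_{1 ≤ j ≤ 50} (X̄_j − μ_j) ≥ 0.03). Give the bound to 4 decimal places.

Per-experiment Hoeffding bound: exp(−2·3833·0.03²) = exp(−6.89940) = 0.0010084.
Union bound over 50 events: 50·0.0010084 = 0.05042.

0.0504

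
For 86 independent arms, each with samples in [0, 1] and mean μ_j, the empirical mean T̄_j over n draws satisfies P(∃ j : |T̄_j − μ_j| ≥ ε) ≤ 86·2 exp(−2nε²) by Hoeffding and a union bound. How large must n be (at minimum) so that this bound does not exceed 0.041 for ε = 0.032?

Need 2·86·exp(−2nε²) ≤ 0.041, i.e. exp(−2nε²) ≤ 0.041/172.
So 2nε² ≥ ln(172/0.041) = 8.341678.
Hence n ≥ 8.341678/(2·0.032²) = 4073.085.
The smallest integer n is 4074.

4074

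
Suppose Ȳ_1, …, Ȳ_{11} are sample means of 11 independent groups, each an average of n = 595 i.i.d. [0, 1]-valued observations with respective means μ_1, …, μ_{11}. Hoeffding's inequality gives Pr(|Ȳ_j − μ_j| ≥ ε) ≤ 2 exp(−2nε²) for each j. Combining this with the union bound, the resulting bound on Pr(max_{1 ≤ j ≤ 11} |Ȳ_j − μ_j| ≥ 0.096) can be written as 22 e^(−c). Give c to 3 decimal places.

Union bound over the 11 events: Pr(max_{1 ≤ j ≤ 11} |Ȳ_j − μ_j| ≥ 0.096) ≤ 11·2·exp(−2nε²) = 22 exp(−2·595·0.096²).
So c = 2·595·0.096² = 10.9670.

10.967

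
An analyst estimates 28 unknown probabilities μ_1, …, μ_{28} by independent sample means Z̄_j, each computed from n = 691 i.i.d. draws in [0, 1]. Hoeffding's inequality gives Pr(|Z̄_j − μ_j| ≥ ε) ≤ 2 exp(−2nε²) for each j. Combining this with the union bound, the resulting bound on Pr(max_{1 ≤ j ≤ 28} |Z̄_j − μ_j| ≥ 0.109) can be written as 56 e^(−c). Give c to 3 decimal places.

Union bound over the 28 events: Pr(max_{1 ≤ j ≤ 28} |Z̄_j − μ_j| ≥ 0.109) ≤ 28·2·exp(−2nε²) = 56 exp(−2·691·0.109²).
So c = 2·691·0.109² = 16.4195.

16.420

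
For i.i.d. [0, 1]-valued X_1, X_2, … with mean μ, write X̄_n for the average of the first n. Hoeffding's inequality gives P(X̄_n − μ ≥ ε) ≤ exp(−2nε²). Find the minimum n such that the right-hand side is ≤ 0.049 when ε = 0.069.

Require exp(−2nε²) ≤ 0.049, i.e. 2nε² ≥ ln(1/0.049) = 3.015935.
So n ≥ 3.015935 / (2·0.069²) = 316.733.
The smallest integer n is 317.

317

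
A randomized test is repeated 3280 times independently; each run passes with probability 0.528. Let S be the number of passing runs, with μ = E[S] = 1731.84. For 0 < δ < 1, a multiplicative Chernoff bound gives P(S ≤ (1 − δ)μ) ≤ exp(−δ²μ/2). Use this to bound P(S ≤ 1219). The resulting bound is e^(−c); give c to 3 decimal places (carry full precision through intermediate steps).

Write 1219 = (1 − δ)μ, so δ = 1 − 1219/1731.84 = 0.2961244…
Then the exponent is δ²μ/2 = (μ − 1219)²/(2μ) = 75.932207.

75.932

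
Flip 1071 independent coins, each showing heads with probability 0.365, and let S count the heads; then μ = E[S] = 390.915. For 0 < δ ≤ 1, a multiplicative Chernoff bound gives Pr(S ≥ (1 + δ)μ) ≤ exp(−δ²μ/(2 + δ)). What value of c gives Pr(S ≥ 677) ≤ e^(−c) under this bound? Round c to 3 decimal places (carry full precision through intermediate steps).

Write 677 = (1 + δ)μ, so δ = 677/390.915 − 1 = 0.7318343…
Then the exponent is δ²μ/(2 + δ) = (677 − μ)² / (μ·(2 + δ)) = 76.639646.

76.640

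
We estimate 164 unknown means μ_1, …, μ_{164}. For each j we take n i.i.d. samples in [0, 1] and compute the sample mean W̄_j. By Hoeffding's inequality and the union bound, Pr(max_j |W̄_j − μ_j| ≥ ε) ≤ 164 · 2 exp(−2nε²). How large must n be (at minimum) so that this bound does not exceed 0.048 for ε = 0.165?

Need 2·164·exp(−2nε²) ≤ 0.048, i.e. exp(−2nε²) ≤ 0.048/328.
So 2nε² ≥ ln(328/0.048) = 8.829568.
Hence n ≥ 8.829568/(2·0.165²) = 162.159.
The smallest integer n is 163.

163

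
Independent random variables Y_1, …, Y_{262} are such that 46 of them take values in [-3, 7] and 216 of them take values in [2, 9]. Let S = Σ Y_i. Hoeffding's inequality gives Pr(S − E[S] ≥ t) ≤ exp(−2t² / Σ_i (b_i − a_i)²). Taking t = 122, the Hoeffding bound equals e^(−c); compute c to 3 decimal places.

1.960

Σ(b_i − a_i)² = 46·10² + 216·7² = 15184.
c = 2t² / 15184 = 2·122² / 15184 = 1.9605.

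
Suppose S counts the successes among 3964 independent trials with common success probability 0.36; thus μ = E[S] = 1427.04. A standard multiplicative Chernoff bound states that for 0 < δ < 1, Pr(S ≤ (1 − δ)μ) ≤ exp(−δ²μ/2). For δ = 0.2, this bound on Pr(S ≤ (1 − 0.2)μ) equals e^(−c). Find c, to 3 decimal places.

c = δ²μ/2 = 0.2²·1427.04/2 = 28.5408.

28.541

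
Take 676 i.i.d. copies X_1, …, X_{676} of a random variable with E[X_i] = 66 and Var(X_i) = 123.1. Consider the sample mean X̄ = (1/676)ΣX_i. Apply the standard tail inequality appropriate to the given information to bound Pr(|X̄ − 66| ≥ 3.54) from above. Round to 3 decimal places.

0.015

With mean and variance of each term known, Chebyshev's inequality bounds the deviation of the sum (or sample mean).
Var(X̄) = Var(X_i)/n = 123.1/676 = 0.1821.
Chebyshev: Pr(|X̄ − 66| ≥ 3.54) ≤ Var(X̄)/(3.54)² = 123.1/(676·3.54²) = 0.0145.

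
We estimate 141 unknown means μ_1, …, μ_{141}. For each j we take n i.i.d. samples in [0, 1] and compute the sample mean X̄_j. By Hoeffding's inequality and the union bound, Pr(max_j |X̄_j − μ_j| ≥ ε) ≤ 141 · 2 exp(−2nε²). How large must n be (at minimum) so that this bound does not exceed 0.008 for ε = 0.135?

Need 2·141·exp(−2nε²) ≤ 0.008, i.e. exp(−2nε²) ≤ 0.008/282.
So 2nε² ≥ ln(282/0.008) = 10.470221.
Hence n ≥ 10.470221/(2·0.135²) = 287.249.
The smallest integer n is 288.

288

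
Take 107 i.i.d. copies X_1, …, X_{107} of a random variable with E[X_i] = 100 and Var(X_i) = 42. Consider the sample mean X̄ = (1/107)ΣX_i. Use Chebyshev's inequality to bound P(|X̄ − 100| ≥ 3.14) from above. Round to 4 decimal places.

0.0398

Var(X̄) = Var(X_i)/n = 42/107 = 0.39252.
Chebyshev: P(|X̄ − 100| ≥ 3.14) ≤ Var(X̄)/(3.14)² = 42/(107·3.14²) = 0.0398.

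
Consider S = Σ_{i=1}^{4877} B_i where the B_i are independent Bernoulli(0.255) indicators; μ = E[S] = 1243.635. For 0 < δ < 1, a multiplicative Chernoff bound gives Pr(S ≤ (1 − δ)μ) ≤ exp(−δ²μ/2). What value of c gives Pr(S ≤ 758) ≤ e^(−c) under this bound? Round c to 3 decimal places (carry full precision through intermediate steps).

Write 758 = (1 − δ)μ, so δ = 1 − 758/1243.635 = 0.3904964…
Then the exponent is δ²μ/2 = (μ − 758)²/(2μ) = 94.819361.

94.819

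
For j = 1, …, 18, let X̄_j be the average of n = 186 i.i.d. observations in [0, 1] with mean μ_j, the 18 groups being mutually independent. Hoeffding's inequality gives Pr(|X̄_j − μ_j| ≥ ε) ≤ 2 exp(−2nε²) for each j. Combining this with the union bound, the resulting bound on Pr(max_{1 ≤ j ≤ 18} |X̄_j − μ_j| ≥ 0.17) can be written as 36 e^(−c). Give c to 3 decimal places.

Union bound over the 18 events: Pr(max_{1 ≤ j ≤ 18} |X̄_j − μ_j| ≥ 0.17) ≤ 18·2·exp(−2nε²) = 36 exp(−2·186·0.17²).
So c = 2·186·0.17² = 10.7508.

10.751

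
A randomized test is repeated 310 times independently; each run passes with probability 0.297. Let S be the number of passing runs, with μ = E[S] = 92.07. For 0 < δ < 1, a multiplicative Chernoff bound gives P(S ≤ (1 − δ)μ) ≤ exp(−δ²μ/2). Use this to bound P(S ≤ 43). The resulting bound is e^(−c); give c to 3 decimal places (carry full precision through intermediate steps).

Write 43 = (1 − δ)μ, so δ = 1 − 43/92.07 = 0.532964…
Then the exponent is δ²μ/2 = (μ − 43)²/(2μ) = 13.076273.

13.076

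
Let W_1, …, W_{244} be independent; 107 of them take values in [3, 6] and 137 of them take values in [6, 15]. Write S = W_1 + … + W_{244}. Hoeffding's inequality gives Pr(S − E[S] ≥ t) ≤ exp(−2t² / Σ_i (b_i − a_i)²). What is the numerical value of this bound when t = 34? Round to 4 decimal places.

Σ(b_i − a_i)² = 107·3² + 137·9² = 12060.
Exponent = 2·34² / 12060 = 0.19171.
Bound = exp(−0.19171) = 0.82555.

0.8255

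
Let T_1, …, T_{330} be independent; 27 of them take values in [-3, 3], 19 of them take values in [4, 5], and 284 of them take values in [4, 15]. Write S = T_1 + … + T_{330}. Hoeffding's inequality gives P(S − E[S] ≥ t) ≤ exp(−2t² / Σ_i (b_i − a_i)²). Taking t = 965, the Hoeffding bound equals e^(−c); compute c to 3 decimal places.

Σ(b_i − a_i)² = 27·6² + 19·1² + 284·11² = 35355.
c = 2t² / 35355 = 2·965² / 35355 = 52.6785.

52.679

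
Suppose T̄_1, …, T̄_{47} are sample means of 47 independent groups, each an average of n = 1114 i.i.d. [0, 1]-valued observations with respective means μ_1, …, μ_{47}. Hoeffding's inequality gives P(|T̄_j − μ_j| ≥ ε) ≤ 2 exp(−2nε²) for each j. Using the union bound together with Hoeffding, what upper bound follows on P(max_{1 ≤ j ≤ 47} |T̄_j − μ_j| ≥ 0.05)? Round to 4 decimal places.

Per-experiment Hoeffding bound: 2·exp(−2·1114·0.05²) = 2·exp(−5.57000) = 0.007621.
Union bound over 47 events: 47·0.007621 = 0.35819.

0.3582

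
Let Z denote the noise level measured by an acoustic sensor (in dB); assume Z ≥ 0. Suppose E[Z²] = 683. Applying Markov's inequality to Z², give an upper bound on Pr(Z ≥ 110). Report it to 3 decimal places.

0.056

Since Z ≥ 0, the event {Z ≥ 110} is the same as {Z² ≥ 12100}.
Markov's inequality applied to Z² gives Pr(Z² ≥ 12100) ≤ E[Z²]/12100 = 683/12100 = 0.0564.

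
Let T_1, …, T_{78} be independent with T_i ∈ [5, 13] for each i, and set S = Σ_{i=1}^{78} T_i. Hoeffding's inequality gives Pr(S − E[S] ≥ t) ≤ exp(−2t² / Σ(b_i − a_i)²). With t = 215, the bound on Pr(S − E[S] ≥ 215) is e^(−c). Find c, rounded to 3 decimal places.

18.520

Σ(b_i − a_i)² = 78·(8)² = 4992.
c = 2t²/4992 = 2·215²/4992 = 18.5196.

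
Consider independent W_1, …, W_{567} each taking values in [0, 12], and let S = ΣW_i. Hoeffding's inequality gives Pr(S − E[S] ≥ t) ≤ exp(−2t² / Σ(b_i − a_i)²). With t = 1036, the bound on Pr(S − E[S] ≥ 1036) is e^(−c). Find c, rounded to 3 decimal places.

Σ(b_i − a_i)² = 567·(12)² = 81648.
c = 2t²/81648 = 2·1036²/81648 = 26.2908.

26.291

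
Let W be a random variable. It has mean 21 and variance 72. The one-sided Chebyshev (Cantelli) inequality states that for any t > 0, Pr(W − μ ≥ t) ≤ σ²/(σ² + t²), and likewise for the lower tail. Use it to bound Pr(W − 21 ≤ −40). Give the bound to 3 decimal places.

Here σ² = 72 and t = 40, so σ² + t² = 1672.
Cantelli's bound: 72/1672 = 0.0431.

0.043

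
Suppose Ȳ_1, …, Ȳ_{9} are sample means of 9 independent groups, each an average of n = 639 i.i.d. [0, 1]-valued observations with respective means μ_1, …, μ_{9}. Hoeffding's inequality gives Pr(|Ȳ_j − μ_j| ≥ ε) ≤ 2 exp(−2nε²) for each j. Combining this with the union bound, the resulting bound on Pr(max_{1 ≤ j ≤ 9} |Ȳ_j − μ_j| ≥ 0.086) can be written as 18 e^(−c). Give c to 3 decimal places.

9.452

Union bound over the 9 events: Pr(max_{1 ≤ j ≤ 9} |Ȳ_j − μ_j| ≥ 0.086) ≤ 9·2·exp(−2nε²) = 18 exp(−2·639·0.086²).
So c = 2·639·0.086² = 9.4521.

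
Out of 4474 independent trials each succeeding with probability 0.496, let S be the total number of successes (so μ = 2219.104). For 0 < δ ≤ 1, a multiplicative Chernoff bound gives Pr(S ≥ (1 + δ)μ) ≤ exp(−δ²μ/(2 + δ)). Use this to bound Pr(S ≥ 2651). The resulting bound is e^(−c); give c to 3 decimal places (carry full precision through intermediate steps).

38.302

Write 2651 = (1 + δ)μ, so δ = 2651/2219.104 − 1 = 0.1946263…
Then the exponent is δ²μ/(2 + δ) = (2651 − μ)² / (μ·(2 + δ)) = 38.301883.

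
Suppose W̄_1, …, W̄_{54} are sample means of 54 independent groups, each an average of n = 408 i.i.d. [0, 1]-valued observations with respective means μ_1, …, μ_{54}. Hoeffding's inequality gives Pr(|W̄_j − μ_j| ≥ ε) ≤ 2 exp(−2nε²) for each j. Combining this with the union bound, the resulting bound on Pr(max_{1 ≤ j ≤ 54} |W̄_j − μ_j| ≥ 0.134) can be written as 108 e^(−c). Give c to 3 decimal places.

Union bound over the 54 events: Pr(max_{1 ≤ j ≤ 54} |W̄_j − μ_j| ≥ 0.134) ≤ 54·2·exp(−2nε²) = 108 exp(−2·408·0.134²).
So c = 2·408·0.134² = 14.6521.

14.652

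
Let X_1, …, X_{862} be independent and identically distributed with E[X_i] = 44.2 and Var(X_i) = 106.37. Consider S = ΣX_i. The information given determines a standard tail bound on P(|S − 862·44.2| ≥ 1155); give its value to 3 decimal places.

With mean and variance of each term known, Chebyshev's inequality bounds the deviation of the sum (or sample mean).
Var(S) = n·Var(X_i) = 862·106.37 = 91690.94.
Chebyshev: P(|S − 862·44.2| ≥ 1155) ≤ Var(S)/1155² = 91690.94/1334025 = 0.0687.

0.069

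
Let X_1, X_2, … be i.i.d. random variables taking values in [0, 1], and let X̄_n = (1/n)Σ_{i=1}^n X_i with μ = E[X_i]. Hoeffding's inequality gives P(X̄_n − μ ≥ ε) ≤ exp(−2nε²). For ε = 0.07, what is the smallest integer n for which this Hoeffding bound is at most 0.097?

Require exp(−2nε²) ≤ 0.097, i.e. 2nε² ≥ ln(1/0.097) = 2.333044.
So n ≥ 2.333044 / (2·0.07²) = 238.066.
The smallest integer n is 239.

239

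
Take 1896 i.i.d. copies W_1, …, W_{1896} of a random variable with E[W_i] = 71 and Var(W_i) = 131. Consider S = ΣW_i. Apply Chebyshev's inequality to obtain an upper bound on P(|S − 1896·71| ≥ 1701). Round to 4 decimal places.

Var(S) = n·Var(W_i) = 1896·131 = 248376.
Chebyshev: P(|S − 1896·71| ≥ 1701) ≤ Var(S)/1701² = 248376/2893401 = 0.0858.

0.0858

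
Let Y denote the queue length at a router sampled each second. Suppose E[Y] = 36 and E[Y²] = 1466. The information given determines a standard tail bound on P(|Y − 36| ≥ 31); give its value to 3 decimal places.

The first two moments determine the variance, so Chebyshev's inequality is the sharpest standard bound available.
Var(Y) = E[Y²] − (E[Y])² = 1466 − 1296 = 170.
Chebyshev's inequality: P(|Y − μ| ≥ t) ≤ Var(Y)/t² = 170/961 = 0.1769.

0.177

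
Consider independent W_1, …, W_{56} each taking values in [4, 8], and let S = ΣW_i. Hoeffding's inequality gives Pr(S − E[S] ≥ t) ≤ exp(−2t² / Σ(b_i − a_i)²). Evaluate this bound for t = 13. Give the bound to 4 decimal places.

0.6858

Σ(b_i − a_i)² = 56·(4)² = 896.
Exponent = 2·13²/896 = 0.3772.
Bound = exp(−0.3772) = 0.68576.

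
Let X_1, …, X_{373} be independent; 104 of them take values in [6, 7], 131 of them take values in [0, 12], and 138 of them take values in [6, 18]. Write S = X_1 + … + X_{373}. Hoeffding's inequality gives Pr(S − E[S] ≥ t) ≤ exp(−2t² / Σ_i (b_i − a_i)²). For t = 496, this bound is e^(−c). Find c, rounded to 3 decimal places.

Σ(b_i − a_i)² = 104·1² + 131·12² + 138·12² = 38840.
c = 2t² / 38840 = 2·496² / 38840 = 12.6682.

12.668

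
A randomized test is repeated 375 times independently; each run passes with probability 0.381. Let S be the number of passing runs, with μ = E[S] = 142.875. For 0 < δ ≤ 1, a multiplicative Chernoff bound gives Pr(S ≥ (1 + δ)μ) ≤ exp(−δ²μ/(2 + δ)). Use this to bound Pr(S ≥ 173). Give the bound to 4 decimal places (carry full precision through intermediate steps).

Write 173 = (1 + δ)μ, so δ = 173/142.875 − 1 = 0.2108486…
Then the exponent is δ²μ/(2 + δ) = (173 − μ)² / (μ·(2 + δ)) = 2.873021.
Bound = exp(−2.873021) = 0.05653.

0.0565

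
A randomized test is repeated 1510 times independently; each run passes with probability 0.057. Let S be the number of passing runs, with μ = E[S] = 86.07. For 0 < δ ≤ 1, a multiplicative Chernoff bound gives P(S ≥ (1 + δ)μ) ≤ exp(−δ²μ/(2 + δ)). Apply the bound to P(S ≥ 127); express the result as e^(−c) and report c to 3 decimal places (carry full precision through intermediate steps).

Write 127 = (1 + δ)μ, so δ = 127/86.07 − 1 = 0.4755432…
Then the exponent is δ²μ/(2 + δ) = (127 − μ)² / (μ·(2 + δ)) = 7.862510.

7.863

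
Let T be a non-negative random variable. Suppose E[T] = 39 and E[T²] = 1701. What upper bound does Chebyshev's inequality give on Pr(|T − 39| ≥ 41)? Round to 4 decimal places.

Var(T) = E[T²] − (E[T])² = 1701 − 1521 = 180.
Chebyshev's inequality: Pr(|T − μ| ≥ t) ≤ Var(T)/t² = 180/1681 = 0.1071.

0.1071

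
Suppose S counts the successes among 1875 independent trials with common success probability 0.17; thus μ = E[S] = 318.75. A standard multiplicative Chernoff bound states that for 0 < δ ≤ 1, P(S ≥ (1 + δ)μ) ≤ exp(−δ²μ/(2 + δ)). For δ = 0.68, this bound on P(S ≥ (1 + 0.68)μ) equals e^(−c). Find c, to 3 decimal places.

c = δ²μ/(2 + δ) = 0.68²·318.75/(2 + 0.68) = 54.9963.

54.996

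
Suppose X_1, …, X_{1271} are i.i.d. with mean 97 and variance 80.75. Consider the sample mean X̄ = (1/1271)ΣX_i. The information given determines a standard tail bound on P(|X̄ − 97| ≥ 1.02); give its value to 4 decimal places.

With mean and variance of each term known, Chebyshev's inequality bounds the deviation of the sum (or sample mean).
Var(X̄) = Var(X_i)/n = 80.75/1271 = 0.063533.
Chebyshev: P(|X̄ − 97| ≥ 1.02) ≤ Var(X̄)/(1.02)² = 80.75/(1271·1.02²) = 0.0611.

0.0611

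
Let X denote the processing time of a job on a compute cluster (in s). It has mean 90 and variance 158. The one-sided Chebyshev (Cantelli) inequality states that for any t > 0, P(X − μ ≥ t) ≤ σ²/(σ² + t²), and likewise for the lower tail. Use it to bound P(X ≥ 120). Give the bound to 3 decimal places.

0.149

Here σ² = 158 and t = 30, so σ² + t² = 1058.
Cantelli's bound: 158/1058 = 0.1493.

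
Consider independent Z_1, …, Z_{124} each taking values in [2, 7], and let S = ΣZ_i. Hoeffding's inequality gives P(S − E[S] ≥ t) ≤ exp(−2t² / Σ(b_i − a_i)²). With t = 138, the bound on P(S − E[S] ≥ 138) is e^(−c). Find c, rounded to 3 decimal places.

12.286

Σ(b_i − a_i)² = 124·(5)² = 3100.
c = 2t²/3100 = 2·138²/3100 = 12.2865.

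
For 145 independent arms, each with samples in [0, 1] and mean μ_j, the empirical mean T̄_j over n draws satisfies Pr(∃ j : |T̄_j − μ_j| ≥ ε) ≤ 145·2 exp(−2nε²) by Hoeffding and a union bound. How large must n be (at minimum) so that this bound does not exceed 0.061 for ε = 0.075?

Need 2·145·exp(−2nε²) ≤ 0.061, i.e. exp(−2nε²) ≤ 0.061/290.
So 2nε² ≥ ln(290/0.061) = 8.466762.
Hence n ≥ 8.466762/(2·0.075²) = 752.601.
The smallest integer n is 753.

753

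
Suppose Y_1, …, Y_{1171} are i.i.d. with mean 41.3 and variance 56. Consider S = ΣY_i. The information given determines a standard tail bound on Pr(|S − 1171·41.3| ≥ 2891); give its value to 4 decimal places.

0.0078

With mean and variance of each term known, Chebyshev's inequality bounds the deviation of the sum (or sample mean).
Var(S) = n·Var(Y_i) = 1171·56 = 65576.
Chebyshev: Pr(|S − 1171·41.3| ≥ 2891) ≤ Var(S)/2891² = 65576/8357881 = 0.0078.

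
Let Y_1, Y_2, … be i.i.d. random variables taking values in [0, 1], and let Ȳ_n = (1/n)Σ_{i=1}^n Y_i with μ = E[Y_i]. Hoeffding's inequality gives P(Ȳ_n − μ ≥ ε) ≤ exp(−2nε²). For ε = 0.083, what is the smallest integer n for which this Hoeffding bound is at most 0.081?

Require exp(−2nε²) ≤ 0.081, i.e. 2nε² ≥ ln(1/0.081) = 2.513306.
So n ≥ 2.513306 / (2·0.083²) = 182.414.
The smallest integer n is 183.

183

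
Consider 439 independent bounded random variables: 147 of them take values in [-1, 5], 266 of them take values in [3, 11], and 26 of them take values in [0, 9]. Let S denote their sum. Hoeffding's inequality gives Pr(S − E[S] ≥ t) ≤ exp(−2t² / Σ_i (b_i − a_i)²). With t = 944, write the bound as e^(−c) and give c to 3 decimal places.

72.978

Σ(b_i − a_i)² = 147·6² + 266·8² + 26·9² = 24422.
c = 2t² / 24422 = 2·944² / 24422 = 72.9781.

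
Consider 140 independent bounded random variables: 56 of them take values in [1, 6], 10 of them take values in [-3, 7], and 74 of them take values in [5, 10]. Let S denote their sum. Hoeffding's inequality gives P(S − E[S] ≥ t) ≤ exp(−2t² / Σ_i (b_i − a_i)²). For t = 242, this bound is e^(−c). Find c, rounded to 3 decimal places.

27.560

Σ(b_i − a_i)² = 56·5² + 10·10² + 74·5² = 4250.
c = 2t² / 4250 = 2·242² / 4250 = 27.5595.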